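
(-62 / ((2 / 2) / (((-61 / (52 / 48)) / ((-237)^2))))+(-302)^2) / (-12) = -5549744381 / 730197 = -7600.34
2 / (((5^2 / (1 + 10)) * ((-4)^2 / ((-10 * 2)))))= -11 / 10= -1.10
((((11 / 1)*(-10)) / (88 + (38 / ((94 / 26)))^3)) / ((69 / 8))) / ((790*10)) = -1142053 / 883676654760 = -0.00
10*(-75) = -750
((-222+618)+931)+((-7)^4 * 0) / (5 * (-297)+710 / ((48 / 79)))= 1327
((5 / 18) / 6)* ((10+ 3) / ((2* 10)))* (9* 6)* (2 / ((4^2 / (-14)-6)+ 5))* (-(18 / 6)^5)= 7371 / 20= 368.55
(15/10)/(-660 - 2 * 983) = -3/5252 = -0.00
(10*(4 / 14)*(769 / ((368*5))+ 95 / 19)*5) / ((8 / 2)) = 49845 / 2576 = 19.35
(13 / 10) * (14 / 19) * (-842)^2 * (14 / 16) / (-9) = -112902517 / 1710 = -66024.86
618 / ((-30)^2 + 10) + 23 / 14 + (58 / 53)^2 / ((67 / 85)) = 657878339 / 171264730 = 3.84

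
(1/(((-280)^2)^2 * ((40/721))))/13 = 103/456601600000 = 0.00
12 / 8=3 / 2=1.50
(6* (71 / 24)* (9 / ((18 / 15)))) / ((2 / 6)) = 3195 / 8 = 399.38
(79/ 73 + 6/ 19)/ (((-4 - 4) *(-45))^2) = 1939/ 179755200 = 0.00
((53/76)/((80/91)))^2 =23261329/36966400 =0.63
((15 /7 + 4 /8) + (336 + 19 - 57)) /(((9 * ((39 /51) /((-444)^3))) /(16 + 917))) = -324627940194912 /91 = -3567340002141.89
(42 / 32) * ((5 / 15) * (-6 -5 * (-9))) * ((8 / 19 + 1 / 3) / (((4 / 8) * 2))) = 3913 / 304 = 12.87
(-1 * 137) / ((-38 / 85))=11645 / 38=306.45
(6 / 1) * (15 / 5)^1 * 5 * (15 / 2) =675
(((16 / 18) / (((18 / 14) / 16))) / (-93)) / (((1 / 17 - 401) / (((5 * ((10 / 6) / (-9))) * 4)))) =-47600 / 43322283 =-0.00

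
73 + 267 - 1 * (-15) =355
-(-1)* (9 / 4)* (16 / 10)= 18 / 5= 3.60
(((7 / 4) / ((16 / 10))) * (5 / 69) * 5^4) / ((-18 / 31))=-3390625 / 39744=-85.31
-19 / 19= -1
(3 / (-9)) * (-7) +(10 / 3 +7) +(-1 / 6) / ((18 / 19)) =1349 / 108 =12.49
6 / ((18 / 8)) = 8 / 3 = 2.67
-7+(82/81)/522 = -147946/21141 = -7.00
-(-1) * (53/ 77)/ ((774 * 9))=53/ 536382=0.00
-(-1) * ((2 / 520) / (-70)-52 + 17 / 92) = -21689873 / 418600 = -51.82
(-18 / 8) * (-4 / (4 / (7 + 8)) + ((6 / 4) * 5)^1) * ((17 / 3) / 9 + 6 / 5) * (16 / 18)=247 / 9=27.44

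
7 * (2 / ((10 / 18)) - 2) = 56 / 5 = 11.20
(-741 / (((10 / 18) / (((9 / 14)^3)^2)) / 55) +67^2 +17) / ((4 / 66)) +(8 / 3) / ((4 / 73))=-498532594685 / 45177216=-11035.04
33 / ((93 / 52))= 572 / 31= 18.45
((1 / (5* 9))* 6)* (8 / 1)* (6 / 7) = 32 / 35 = 0.91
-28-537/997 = -28453/997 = -28.54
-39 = -39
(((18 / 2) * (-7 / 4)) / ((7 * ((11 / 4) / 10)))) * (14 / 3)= -420 / 11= -38.18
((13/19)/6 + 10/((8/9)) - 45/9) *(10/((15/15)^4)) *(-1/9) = -7.07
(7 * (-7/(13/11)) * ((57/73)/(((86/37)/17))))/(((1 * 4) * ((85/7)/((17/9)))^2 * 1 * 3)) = -315637861/661073400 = -0.48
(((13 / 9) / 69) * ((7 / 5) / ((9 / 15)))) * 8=728 / 1863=0.39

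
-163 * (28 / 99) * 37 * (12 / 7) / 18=-162.45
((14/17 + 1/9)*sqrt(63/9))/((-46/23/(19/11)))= -247*sqrt(7)/306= -2.14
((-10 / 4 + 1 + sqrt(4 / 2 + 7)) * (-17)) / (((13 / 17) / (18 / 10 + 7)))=-293.45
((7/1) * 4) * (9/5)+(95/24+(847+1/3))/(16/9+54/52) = 4648317/13180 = 352.68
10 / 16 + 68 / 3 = 559 / 24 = 23.29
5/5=1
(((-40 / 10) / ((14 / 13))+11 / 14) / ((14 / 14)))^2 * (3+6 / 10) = 30.88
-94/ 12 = -47/ 6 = -7.83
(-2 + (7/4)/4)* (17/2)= -425/32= -13.28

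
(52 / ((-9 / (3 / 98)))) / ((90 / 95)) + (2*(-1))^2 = 5045 / 1323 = 3.81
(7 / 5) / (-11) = -0.13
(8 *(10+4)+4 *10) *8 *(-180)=-218880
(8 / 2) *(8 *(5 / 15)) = 32 / 3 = 10.67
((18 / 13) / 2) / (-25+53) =9 / 364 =0.02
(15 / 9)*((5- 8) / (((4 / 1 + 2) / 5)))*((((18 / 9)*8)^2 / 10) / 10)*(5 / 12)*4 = -160 / 9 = -17.78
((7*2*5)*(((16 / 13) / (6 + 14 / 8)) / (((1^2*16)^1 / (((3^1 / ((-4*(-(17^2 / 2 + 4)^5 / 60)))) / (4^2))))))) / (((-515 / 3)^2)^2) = 112 / 3594584289933918470475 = 0.00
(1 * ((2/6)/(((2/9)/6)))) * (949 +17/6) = 17133/2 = 8566.50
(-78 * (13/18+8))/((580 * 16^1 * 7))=-2041/194880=-0.01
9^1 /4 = 9 /4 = 2.25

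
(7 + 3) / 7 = 10 / 7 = 1.43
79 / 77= 1.03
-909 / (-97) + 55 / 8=12607 / 776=16.25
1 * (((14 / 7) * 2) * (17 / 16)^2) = 289 / 64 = 4.52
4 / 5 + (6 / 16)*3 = 77 / 40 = 1.92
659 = 659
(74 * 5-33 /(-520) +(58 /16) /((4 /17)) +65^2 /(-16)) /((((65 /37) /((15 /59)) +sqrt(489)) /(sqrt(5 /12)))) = -551266441 * sqrt(15) /1739737600 +3111385167 * sqrt(815) /22616588800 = 2.70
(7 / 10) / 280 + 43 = 17201 / 400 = 43.00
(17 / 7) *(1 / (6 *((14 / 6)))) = 17 / 98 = 0.17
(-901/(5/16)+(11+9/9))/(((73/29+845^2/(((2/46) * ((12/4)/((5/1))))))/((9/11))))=-5620374/65485023835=-0.00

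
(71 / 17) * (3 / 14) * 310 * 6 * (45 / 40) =891405 / 476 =1872.70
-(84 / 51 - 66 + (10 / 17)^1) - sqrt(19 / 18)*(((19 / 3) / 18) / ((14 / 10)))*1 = 1084 / 17 - 95*sqrt(38) / 2268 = 63.51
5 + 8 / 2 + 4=13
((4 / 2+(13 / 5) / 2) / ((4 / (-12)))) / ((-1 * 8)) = 99 / 80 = 1.24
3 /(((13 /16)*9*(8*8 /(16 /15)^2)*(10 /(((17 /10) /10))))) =136 /1096875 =0.00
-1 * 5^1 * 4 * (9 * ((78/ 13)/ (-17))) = 63.53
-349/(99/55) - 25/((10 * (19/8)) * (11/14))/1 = -367225/1881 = -195.23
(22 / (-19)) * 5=-110 / 19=-5.79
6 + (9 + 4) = 19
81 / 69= 27 / 23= 1.17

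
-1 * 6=-6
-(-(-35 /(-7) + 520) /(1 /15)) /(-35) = -225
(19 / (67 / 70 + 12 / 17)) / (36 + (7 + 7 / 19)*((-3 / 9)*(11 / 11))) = 644385 / 1891924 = 0.34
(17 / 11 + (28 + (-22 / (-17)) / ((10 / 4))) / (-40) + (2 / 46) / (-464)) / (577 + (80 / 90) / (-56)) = 2616437187 / 1813559660000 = 0.00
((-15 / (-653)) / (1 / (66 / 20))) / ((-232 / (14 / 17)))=-693 / 2575432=-0.00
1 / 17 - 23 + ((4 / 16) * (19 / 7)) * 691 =212273 / 476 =445.95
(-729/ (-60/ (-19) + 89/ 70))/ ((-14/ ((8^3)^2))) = 18154782720/ 5891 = 3081782.84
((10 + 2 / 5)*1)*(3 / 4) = 39 / 5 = 7.80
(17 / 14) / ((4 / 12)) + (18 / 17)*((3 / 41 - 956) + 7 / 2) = -9804927 / 9758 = -1004.81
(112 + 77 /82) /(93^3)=343 /2442862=0.00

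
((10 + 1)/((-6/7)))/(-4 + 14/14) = 77/18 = 4.28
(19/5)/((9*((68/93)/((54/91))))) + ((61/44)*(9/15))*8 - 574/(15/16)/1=-308996111/510510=-605.27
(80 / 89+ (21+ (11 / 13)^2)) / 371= 340150 / 5580211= 0.06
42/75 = 14/25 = 0.56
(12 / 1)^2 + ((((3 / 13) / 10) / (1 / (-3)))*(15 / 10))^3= 2530924317 / 17576000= 144.00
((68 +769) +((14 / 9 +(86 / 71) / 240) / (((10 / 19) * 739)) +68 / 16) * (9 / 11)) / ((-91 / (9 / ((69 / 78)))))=-1746327301119 / 18584519800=-93.97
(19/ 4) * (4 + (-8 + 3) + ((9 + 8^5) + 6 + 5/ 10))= 1245735/ 8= 155716.88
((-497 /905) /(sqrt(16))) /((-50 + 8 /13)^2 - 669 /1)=-11999 /154678980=-0.00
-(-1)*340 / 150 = 34 / 15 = 2.27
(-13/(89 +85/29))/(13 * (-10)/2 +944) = -377/2343414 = -0.00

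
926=926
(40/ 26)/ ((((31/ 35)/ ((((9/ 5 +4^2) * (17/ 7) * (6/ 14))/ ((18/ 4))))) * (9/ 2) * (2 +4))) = 60520/ 228501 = 0.26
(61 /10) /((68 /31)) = 1891 /680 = 2.78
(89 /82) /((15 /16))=712 /615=1.16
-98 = -98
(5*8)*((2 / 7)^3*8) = 2560 / 343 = 7.46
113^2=12769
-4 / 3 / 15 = -4 / 45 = -0.09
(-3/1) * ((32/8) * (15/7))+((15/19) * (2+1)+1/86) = -266897/11438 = -23.33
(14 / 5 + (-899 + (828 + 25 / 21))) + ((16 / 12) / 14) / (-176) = -206391 / 3080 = -67.01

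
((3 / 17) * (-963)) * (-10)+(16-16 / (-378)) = 5511754 / 3213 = 1715.45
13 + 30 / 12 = 31 / 2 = 15.50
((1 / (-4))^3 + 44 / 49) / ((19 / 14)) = 2767 / 4256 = 0.65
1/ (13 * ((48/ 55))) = 55/ 624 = 0.09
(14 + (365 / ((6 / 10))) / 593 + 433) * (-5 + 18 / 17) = -53401546 / 30243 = -1765.75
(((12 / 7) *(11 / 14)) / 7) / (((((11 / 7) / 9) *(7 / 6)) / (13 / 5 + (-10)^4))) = 16204212 / 1715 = 9448.52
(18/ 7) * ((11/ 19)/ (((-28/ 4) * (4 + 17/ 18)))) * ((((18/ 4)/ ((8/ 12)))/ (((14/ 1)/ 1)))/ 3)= -8019/ 1160026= -0.01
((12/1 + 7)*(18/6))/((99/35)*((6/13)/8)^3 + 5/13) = 280512960/1895473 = 147.99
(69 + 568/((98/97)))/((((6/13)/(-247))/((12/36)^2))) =-99313019/2646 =-37533.26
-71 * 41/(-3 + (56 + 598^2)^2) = -2911/127920675597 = -0.00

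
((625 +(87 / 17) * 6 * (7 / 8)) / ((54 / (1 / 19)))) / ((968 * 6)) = 2333 / 21326976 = 0.00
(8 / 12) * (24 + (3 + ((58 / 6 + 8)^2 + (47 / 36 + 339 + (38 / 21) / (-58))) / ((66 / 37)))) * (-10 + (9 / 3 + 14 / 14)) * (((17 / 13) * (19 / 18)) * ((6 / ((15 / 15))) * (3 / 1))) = -2266087573 / 58058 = -39031.44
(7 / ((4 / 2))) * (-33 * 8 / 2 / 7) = -66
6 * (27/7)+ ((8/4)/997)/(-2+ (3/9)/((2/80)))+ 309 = 332.14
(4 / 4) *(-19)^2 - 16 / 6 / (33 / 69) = 11729 / 33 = 355.42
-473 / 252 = -1.88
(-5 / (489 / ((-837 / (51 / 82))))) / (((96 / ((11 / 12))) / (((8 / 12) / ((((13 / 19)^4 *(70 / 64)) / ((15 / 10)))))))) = 1822017901 / 3323986302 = 0.55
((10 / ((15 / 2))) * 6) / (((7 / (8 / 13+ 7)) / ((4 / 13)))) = 3168 / 1183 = 2.68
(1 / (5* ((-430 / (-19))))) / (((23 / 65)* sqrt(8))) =247* sqrt(2) / 39560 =0.01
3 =3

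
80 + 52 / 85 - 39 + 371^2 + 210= 11720872 / 85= 137892.61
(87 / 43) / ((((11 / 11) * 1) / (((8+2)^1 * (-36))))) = -31320 / 43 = -728.37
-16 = -16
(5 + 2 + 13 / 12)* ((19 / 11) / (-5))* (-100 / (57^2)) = 485 / 5643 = 0.09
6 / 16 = 3 / 8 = 0.38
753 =753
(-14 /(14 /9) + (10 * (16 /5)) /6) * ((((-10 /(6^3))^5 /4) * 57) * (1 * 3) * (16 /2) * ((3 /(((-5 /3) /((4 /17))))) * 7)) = -914375 /1156415616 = -0.00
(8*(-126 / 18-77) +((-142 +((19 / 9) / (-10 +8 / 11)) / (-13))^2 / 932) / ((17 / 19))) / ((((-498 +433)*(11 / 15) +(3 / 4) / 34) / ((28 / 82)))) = 1461823397748149 / 314852016019203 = 4.64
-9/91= -0.10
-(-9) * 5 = 45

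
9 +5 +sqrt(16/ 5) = 4 * sqrt(5)/ 5 +14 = 15.79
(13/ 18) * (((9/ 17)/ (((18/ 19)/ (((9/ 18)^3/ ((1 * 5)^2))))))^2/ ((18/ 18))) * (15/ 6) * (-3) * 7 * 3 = -32851/ 36992000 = -0.00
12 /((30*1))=2 /5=0.40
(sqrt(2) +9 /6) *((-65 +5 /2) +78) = 31 *sqrt(2) /2 +93 /4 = 45.17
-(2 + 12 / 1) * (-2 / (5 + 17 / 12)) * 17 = 816 / 11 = 74.18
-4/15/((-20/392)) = 392/75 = 5.23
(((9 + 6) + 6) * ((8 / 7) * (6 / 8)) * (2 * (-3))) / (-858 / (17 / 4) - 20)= 459 / 943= 0.49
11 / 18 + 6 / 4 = 19 / 9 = 2.11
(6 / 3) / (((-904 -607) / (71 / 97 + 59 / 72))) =-10835 / 5276412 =-0.00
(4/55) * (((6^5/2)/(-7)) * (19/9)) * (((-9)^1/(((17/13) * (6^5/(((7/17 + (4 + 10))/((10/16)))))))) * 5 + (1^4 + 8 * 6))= -66280816/15895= -4169.92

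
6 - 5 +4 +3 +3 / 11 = 91 / 11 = 8.27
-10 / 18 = -5 / 9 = -0.56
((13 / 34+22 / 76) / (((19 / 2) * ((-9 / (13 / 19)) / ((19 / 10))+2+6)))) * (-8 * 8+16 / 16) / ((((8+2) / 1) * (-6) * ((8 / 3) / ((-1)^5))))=-25389 / 981920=-0.03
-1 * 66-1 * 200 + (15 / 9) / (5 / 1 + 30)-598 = -18143 / 21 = -863.95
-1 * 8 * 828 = -6624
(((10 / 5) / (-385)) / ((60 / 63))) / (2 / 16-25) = 0.00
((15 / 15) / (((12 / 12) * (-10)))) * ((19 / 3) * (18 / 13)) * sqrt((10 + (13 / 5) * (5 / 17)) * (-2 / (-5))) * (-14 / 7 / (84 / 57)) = 1083 * sqrt(31110) / 77350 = 2.47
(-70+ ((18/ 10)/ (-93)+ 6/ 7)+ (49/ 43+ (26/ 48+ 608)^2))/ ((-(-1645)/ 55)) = 12379.34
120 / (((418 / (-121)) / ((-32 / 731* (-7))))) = -147840 / 13889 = -10.64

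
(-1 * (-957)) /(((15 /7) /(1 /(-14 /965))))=-61567 /2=-30783.50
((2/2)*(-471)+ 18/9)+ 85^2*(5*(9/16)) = 317621/16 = 19851.31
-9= -9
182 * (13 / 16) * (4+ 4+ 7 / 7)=10647 / 8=1330.88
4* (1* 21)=84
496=496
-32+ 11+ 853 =832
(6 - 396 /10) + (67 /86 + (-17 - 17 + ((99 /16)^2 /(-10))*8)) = -1340899 /13760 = -97.45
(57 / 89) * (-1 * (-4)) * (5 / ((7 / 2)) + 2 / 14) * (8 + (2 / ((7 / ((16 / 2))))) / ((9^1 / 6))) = 38.34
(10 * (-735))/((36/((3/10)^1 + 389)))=-953785/12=-79482.08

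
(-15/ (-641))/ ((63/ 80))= 400/ 13461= 0.03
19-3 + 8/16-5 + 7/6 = 38/3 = 12.67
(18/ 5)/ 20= 9/ 50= 0.18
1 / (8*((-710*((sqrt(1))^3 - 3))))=1 / 11360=0.00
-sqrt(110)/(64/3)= -0.49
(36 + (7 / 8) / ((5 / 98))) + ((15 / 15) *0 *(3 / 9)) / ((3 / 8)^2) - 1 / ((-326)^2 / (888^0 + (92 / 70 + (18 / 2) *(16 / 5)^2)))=247120778 / 4649575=53.15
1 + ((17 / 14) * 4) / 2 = 24 / 7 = 3.43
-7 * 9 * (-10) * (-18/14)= -810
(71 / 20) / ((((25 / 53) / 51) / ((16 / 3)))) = 255884 / 125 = 2047.07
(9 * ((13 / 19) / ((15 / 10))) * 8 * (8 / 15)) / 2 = 832 / 95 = 8.76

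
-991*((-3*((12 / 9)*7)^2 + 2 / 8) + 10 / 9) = 9274769 / 36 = 257632.47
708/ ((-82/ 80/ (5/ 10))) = -14160/ 41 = -345.37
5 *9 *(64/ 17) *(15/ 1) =43200/ 17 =2541.18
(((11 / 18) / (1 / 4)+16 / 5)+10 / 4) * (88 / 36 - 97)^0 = 733 / 90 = 8.14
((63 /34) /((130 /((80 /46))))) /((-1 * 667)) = -126 /3390361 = -0.00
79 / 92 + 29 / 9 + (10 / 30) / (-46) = 3373 / 828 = 4.07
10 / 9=1.11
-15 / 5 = -3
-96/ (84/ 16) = -128/ 7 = -18.29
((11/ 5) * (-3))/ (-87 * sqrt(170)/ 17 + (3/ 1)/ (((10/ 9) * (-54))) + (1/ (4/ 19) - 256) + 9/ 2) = 0.02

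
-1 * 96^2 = -9216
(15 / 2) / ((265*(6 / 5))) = 5 / 212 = 0.02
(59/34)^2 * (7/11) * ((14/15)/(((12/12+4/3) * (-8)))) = -24367/254320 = -0.10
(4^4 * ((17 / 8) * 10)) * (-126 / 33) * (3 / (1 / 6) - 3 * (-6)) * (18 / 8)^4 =-210804930 / 11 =-19164084.55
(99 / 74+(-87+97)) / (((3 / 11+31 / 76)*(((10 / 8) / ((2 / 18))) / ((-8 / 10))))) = -5611232 / 4736925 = -1.18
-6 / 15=-2 / 5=-0.40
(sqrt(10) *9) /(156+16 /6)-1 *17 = -17+27 *sqrt(10) /476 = -16.82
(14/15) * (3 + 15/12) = 119/30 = 3.97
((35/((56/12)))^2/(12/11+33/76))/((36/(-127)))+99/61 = -1598927/12444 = -128.49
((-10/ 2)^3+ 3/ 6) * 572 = -71214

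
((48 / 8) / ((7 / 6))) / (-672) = -3 / 392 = -0.01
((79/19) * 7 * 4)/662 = 0.18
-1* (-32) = 32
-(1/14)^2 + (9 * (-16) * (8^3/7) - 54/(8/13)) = -520396/49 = -10620.33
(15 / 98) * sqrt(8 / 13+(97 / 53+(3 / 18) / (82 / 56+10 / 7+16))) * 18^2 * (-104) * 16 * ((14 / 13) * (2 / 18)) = -23040 * sqrt(5547292647) / 110929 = -15469.56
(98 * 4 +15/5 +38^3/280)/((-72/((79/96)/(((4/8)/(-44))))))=594.39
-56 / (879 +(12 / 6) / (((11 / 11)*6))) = -84 / 1319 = -0.06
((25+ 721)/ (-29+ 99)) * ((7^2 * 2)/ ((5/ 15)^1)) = 15666/ 5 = 3133.20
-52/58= -26/29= -0.90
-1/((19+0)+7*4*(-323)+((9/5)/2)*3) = 10/90223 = 0.00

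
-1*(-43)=43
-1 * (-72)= 72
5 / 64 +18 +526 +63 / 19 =665631 / 1216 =547.39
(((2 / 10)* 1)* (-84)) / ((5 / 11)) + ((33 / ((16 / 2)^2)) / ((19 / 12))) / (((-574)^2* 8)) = -740387921493 / 20032140800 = -36.96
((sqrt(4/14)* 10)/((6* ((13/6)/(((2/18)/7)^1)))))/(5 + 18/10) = 25* sqrt(14)/97461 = 0.00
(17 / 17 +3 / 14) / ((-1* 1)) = -17 / 14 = -1.21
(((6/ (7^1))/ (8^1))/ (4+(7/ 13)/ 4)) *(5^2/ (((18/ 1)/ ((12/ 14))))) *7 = 65/ 301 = 0.22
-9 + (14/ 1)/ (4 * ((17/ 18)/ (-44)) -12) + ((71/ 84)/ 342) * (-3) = -232952887/ 22915368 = -10.17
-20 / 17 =-1.18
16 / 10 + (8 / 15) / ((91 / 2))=440 / 273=1.61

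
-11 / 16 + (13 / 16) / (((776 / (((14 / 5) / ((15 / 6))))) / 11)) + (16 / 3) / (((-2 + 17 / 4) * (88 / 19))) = -3752453 / 23047200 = -0.16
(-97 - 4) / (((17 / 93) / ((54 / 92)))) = -253611 / 782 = -324.31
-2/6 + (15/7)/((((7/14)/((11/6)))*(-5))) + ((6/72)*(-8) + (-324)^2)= 734814/7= 104973.43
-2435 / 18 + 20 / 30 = -2423 / 18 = -134.61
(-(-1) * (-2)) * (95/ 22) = -95/ 11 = -8.64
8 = 8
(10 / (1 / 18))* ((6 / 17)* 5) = 5400 / 17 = 317.65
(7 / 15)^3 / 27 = 343 / 91125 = 0.00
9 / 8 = 1.12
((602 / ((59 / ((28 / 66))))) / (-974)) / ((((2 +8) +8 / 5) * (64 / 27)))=-94815 / 586612928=-0.00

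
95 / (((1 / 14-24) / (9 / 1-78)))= 18354 / 67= 273.94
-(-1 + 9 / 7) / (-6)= 1 / 21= 0.05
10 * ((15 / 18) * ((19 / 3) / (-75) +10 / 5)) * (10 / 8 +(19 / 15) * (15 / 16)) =5603 / 144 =38.91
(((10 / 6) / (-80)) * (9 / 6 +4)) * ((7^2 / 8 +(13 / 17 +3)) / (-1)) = 14795 / 13056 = 1.13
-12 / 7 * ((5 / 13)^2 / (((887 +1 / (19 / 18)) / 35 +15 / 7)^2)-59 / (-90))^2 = -2786768821612975455280249 / 3780418128833369258726400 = -0.74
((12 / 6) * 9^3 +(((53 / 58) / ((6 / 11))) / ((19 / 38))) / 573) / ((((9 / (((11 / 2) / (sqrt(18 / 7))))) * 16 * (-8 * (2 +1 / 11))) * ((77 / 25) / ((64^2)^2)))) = -654961495654400 * sqrt(14) / 216702297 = -11308793.46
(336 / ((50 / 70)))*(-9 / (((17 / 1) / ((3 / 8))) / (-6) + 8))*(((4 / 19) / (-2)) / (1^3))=95256 / 95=1002.69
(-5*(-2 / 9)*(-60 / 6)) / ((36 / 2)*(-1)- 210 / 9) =25 / 93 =0.27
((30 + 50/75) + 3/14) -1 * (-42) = 3061/42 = 72.88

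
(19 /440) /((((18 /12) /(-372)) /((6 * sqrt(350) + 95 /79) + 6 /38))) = -3534 * sqrt(14) /11-63302 /4345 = -1216.66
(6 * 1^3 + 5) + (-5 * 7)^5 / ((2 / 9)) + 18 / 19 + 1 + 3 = -236348421.55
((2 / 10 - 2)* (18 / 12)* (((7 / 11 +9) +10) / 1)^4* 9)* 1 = -264479053824 / 73205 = -3612855.05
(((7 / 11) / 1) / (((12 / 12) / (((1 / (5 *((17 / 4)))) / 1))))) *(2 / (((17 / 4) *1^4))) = 224 / 15895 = 0.01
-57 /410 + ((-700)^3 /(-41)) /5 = 685999943 /410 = 1673170.59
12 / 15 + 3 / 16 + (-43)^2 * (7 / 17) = 1036783 / 1360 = 762.34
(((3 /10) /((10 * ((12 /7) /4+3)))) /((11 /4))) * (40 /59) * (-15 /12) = -7 /2596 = -0.00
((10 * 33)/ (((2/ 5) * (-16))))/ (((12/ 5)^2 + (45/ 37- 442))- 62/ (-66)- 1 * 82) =0.10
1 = 1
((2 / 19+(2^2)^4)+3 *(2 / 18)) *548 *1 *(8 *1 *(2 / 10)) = 224845.36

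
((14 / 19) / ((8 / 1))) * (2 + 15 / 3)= 49 / 76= 0.64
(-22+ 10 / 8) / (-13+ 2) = 83 / 44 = 1.89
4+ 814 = 818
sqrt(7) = 2.65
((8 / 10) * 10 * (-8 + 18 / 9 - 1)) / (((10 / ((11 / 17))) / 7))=-2156 / 85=-25.36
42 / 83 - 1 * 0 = 42 / 83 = 0.51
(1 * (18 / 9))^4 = 16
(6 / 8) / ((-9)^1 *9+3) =-0.01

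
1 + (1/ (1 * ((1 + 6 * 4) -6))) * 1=20/ 19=1.05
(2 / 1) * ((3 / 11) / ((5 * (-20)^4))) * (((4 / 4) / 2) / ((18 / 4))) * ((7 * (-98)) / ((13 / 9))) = -1029 / 28600000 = -0.00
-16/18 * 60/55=-32/33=-0.97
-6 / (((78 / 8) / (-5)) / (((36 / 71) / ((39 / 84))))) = 40320 / 11999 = 3.36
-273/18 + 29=83/6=13.83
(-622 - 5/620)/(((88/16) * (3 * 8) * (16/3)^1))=-77129/87296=-0.88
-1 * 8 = -8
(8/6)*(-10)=-40/3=-13.33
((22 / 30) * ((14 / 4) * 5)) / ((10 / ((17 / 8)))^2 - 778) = -3179 / 187236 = -0.02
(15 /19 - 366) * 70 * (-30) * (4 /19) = 58287600 /361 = 161461.50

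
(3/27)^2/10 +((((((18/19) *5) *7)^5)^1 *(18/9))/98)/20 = 82027920826099/2005640190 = 40898.62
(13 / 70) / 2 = 13 / 140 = 0.09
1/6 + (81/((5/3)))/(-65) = -1133/1950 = -0.58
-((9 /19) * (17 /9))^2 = -289 /361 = -0.80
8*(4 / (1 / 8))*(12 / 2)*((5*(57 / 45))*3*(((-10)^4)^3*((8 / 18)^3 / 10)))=62259200000000000 / 243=256210699588477.37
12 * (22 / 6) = 44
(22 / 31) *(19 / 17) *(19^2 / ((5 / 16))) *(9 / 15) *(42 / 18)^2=118304032 / 39525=2993.14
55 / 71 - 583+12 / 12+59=-37078 / 71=-522.23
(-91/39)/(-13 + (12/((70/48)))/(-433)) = 106085/591909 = 0.18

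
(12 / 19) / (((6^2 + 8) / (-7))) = -21 / 209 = -0.10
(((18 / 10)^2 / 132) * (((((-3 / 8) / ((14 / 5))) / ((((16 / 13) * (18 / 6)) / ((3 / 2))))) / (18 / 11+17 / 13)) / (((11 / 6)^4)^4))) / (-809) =18856530040608 / 547749039057646255999015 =0.00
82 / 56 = 1.46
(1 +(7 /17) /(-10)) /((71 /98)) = 7987 /6035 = 1.32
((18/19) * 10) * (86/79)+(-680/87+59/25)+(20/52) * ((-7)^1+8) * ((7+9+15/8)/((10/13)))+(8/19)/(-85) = 12245030381/887991600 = 13.79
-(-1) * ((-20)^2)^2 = 160000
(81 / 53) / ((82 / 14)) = 567 / 2173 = 0.26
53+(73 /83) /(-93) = 409034 /7719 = 52.99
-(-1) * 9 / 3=3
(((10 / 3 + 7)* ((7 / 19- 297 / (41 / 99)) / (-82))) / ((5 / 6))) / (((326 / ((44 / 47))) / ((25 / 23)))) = 1904041700 / 5627747617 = 0.34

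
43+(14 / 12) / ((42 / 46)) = 797 / 18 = 44.28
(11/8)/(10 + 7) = 11/136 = 0.08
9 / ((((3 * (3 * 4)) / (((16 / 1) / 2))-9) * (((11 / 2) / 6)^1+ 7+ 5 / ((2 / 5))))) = -24 / 245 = -0.10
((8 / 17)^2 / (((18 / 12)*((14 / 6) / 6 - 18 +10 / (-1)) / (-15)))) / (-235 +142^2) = 0.00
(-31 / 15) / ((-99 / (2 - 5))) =-31 / 495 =-0.06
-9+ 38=29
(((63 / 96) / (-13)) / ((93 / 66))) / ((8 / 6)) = -693 / 25792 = -0.03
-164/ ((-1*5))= 164/ 5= 32.80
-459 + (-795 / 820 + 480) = 3285 / 164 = 20.03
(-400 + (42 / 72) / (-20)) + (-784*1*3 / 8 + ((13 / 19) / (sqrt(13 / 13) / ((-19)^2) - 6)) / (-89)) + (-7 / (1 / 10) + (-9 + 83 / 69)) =-164185883609 / 212724240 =-771.82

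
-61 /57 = -1.07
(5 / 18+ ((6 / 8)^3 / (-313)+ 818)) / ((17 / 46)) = 3393084683 / 1532448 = 2214.16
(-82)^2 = 6724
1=1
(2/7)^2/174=2/4263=0.00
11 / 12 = 0.92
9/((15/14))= 42/5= 8.40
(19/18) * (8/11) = 76/99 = 0.77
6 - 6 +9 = 9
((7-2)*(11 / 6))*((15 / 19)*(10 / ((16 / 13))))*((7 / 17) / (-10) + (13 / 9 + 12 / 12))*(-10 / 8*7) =-460084625 / 372096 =-1236.47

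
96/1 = 96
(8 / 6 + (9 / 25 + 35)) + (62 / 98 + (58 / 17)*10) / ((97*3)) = 223088027 / 6060075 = 36.81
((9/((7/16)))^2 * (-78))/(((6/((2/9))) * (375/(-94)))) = 1876992/6125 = 306.45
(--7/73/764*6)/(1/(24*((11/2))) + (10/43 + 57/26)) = 774774/2502559355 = 0.00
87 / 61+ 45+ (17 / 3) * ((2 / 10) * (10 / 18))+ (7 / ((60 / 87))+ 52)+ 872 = 32320921 / 32940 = 981.21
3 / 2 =1.50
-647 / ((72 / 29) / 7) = -1824.18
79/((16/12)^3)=2133/64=33.33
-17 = -17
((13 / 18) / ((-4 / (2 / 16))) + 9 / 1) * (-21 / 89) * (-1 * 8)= 36197 / 2136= 16.95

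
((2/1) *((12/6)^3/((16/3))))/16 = 0.19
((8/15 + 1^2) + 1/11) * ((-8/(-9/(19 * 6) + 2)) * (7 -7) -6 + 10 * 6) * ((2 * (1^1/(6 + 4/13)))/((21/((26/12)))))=45292/15785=2.87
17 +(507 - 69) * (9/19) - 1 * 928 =-13367/19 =-703.53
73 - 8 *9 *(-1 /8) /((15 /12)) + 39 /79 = 31874 /395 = 80.69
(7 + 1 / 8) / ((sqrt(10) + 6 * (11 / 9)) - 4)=171 / 8 - 513 * sqrt(10) / 80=1.10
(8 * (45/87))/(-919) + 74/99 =1960294/2638449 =0.74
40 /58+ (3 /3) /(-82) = 1611 /2378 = 0.68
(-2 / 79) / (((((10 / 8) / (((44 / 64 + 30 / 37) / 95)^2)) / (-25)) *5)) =786769 / 31234008800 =0.00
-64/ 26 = -2.46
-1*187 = -187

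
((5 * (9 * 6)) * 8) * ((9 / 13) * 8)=155520 / 13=11963.08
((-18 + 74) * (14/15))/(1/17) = 13328/15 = 888.53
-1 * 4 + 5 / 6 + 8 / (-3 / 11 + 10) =-1505 / 642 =-2.34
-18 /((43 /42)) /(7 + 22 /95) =-23940 /9847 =-2.43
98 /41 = 2.39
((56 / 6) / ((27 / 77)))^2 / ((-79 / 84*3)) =-130153408 / 518319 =-251.11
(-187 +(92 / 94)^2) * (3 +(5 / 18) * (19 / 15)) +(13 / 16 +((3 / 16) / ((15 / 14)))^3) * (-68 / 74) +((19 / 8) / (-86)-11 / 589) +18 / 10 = -41240954075045433 / 66241654112000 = -622.58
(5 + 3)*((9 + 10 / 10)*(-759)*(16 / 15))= -64768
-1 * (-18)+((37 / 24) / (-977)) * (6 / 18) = 1266155 / 70344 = 18.00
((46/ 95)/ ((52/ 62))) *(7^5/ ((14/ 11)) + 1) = 18832469/ 2470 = 7624.48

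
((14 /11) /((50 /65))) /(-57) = -91 /3135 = -0.03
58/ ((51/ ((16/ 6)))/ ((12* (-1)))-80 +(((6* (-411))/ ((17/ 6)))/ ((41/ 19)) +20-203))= -1293632/ 14897467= -0.09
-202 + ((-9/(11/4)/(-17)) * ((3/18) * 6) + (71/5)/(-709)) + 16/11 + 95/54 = -198.61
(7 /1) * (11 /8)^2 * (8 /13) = 847 /104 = 8.14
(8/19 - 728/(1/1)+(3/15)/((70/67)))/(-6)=4837127/39900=121.23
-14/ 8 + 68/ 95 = -393/ 380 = -1.03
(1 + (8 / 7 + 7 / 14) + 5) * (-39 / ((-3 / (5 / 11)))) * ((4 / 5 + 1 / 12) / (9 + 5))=73723 / 25872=2.85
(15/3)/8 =5/8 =0.62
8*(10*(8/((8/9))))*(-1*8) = -5760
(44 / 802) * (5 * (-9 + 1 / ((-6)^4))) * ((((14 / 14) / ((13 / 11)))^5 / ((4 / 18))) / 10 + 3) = -1014671004809 / 128639657952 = -7.89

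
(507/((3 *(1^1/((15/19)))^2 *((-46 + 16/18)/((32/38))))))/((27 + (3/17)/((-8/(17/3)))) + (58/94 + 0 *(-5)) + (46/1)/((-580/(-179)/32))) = -1715688000/420381614527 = -0.00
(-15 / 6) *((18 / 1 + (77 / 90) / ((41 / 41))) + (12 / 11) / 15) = -18739 / 396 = -47.32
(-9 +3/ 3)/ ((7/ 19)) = -152/ 7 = -21.71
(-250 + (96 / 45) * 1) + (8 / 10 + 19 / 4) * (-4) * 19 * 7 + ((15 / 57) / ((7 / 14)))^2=-17329027 / 5415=-3200.19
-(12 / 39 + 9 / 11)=-161 / 143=-1.13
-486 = -486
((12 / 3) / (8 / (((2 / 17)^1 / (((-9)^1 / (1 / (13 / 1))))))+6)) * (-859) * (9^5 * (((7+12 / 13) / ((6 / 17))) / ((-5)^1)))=-9868459149 / 86125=-114582.98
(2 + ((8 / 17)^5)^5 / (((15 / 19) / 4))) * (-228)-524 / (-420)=-275541692894657184441237414226740821 / 605915878296582249788654849060985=-454.75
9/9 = 1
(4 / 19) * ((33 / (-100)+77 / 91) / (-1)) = -0.11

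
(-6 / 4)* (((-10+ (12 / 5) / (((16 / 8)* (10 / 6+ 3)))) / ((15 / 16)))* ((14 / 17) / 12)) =1364 / 1275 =1.07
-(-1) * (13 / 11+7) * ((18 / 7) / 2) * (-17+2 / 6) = -13500 / 77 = -175.32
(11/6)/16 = 11/96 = 0.11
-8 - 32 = -40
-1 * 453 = -453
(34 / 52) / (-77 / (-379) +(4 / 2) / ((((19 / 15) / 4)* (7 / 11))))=856919 / 13273546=0.06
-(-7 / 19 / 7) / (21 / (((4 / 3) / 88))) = 1 / 26334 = 0.00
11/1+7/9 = 106/9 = 11.78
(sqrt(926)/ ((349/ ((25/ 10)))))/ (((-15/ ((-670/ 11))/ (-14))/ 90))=-140700 * sqrt(926)/ 3839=-1115.27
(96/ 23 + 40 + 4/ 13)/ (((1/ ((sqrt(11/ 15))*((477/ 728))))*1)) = 15105*sqrt(165)/ 7774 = 24.96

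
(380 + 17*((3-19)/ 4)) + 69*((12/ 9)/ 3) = 1028/ 3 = 342.67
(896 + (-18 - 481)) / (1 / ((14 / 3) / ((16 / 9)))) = 8337 / 8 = 1042.12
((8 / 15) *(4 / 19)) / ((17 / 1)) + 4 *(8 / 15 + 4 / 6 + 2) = 62048 / 4845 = 12.81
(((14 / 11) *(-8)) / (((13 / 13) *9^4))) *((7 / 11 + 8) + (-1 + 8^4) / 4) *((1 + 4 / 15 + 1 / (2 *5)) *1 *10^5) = -521479000000 / 2381643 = -218957.67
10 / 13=0.77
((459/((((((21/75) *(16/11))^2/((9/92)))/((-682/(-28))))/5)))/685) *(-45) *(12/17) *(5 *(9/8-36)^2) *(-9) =2963334853696078125/35415425024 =83673564.60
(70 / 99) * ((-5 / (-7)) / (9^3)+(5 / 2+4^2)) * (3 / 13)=944105 / 312741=3.02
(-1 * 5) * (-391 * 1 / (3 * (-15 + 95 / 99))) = -46.41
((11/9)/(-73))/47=-0.00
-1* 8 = -8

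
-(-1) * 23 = 23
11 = 11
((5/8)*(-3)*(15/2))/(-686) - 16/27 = -169541/296352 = -0.57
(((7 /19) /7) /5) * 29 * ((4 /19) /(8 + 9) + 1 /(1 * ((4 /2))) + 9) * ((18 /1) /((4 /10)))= 1603845 /12274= 130.67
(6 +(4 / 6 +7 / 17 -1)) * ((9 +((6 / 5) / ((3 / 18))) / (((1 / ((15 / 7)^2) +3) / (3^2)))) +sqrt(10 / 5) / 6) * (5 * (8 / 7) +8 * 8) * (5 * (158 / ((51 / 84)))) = 239022400 * sqrt(2) / 2601 +840402758400 / 52309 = 16196082.73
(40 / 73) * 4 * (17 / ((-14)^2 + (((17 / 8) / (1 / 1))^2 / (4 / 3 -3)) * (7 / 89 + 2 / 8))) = 0.19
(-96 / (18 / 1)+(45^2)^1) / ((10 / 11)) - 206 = 60469 / 30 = 2015.63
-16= -16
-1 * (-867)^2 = -751689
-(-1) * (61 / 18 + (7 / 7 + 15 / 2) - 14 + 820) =7361 / 9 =817.89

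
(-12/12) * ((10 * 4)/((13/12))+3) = -519/13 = -39.92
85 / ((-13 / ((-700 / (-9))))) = -59500 / 117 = -508.55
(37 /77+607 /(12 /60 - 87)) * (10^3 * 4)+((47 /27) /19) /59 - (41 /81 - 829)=-5466618047117 /216741987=-25221.78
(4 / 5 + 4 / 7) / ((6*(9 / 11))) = 88 / 315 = 0.28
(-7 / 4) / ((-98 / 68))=17 / 14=1.21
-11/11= -1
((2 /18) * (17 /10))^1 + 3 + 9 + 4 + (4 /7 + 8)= 15599 /630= 24.76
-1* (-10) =10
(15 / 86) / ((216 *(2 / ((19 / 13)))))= 95 / 160992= 0.00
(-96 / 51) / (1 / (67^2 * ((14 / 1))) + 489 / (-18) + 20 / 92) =34690992 / 496663789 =0.07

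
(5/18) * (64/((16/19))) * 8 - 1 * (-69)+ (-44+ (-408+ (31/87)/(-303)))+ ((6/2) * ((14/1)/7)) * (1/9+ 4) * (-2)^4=4759594/26361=180.55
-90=-90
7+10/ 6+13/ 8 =247/ 24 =10.29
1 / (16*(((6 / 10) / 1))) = 5 / 48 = 0.10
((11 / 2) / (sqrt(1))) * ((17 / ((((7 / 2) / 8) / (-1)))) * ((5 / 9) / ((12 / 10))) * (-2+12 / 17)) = 24200 / 189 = 128.04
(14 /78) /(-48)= -7 /1872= -0.00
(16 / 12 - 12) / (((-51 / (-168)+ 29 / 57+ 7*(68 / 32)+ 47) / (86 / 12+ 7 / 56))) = -372400 / 300147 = -1.24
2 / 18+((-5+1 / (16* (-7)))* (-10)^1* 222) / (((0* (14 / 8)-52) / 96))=-16813079 / 819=-20528.79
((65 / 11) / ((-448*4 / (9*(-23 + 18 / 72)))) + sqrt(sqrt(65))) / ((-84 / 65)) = -2.72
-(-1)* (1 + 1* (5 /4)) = 9 /4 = 2.25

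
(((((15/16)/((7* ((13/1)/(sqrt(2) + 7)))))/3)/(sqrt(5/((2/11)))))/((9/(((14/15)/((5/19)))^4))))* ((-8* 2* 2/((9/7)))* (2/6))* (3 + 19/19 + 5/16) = 14393433166* sqrt(110)* (-7 - sqrt(2))/366493359375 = -3.47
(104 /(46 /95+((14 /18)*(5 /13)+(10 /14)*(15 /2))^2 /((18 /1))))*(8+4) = 5725830539520 /10376381807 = 551.81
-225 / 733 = -0.31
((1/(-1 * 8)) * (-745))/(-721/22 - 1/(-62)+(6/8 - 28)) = -254045/163698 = -1.55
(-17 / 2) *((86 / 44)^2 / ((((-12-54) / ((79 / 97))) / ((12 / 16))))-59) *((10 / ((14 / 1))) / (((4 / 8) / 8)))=20731507395 / 3614996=5734.86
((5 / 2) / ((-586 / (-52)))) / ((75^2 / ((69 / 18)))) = 299 / 1977750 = 0.00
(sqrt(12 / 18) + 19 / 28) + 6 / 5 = sqrt(6) / 3 + 263 / 140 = 2.70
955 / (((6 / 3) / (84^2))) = 3369240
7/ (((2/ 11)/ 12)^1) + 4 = 466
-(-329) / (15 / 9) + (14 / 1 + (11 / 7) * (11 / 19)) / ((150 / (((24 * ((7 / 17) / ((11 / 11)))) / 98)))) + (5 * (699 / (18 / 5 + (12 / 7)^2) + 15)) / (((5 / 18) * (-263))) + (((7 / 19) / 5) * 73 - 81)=1050687042982 / 9261564725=113.45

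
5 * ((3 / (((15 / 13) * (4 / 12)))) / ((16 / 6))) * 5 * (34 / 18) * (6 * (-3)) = -9945 / 4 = -2486.25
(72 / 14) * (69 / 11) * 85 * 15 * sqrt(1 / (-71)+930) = 3167100 * sqrt(4688059) / 5467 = 1254322.57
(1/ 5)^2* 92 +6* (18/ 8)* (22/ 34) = 10553/ 850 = 12.42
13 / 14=0.93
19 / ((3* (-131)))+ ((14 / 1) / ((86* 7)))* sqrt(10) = -19 / 393+ sqrt(10) / 43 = 0.03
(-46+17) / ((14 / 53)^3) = -4317433 / 2744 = -1573.41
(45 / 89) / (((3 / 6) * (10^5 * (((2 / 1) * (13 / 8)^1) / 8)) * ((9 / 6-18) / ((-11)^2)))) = -132 / 723125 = -0.00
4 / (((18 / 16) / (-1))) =-32 / 9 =-3.56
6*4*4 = 96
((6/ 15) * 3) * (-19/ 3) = -38/ 5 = -7.60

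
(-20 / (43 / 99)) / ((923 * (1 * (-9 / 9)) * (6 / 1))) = 330 / 39689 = 0.01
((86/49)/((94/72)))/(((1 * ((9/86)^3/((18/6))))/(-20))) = -4376065280/62181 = -70376.24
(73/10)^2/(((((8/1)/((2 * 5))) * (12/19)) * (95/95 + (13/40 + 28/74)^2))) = 693063095/9822243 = 70.56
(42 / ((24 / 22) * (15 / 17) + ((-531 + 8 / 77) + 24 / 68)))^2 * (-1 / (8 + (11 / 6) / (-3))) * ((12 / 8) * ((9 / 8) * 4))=-52463361258 / 9130551741979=-0.01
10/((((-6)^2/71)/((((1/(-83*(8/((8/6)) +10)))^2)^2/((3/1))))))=355/167952340353024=0.00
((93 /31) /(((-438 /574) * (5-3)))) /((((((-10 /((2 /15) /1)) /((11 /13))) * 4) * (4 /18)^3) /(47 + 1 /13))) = 23.78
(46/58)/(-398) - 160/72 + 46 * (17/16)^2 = 330451525/6648192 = 49.71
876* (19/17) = 979.06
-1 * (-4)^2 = -16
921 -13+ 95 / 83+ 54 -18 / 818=963.12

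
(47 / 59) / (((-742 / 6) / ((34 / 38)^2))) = -40749 / 7901929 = -0.01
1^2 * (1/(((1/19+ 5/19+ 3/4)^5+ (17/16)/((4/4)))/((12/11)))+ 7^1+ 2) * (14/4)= 4496264749893/135977162486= 33.07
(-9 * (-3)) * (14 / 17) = 378 / 17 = 22.24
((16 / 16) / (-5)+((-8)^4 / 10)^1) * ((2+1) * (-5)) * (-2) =12282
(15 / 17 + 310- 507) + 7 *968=111858 / 17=6579.88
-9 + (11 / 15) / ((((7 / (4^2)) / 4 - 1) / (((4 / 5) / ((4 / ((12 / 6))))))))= -9.33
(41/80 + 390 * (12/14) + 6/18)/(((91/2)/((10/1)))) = 563021/7644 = 73.66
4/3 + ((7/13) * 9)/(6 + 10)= 1021/624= 1.64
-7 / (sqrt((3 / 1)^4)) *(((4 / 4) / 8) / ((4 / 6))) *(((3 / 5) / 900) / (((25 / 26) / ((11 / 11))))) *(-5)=91 / 180000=0.00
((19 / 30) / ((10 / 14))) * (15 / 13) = 133 / 130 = 1.02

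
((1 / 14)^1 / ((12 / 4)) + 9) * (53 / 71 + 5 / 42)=978199 / 125244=7.81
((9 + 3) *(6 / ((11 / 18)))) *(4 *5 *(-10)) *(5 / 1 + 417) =-109382400 / 11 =-9943854.55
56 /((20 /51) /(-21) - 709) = -59976 /759359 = -0.08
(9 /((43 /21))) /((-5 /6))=-1134 /215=-5.27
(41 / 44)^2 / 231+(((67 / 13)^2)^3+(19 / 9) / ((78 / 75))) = 121376477342020099 / 6475878641232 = 18742.86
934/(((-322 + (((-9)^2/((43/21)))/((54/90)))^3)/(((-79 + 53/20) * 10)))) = -56697157263/22759931621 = -2.49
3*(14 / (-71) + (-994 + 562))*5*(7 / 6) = -7563.45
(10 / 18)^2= 25 / 81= 0.31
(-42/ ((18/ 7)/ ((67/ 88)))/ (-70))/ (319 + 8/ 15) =469/ 843568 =0.00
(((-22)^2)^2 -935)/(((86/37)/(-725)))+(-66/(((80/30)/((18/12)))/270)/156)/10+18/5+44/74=-240840009928627/3309280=-72777162.99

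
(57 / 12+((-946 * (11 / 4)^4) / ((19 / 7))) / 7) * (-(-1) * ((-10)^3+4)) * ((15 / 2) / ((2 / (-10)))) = -129112245675 / 1216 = -106177833.61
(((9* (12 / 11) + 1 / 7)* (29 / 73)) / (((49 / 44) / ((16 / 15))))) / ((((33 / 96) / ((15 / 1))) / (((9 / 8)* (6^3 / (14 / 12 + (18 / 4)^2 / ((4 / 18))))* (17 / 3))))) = 1505457487872 / 610075235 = 2467.66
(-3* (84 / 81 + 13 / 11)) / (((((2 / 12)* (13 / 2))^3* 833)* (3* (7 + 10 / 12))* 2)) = -126528 / 946162217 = -0.00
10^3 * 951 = 951000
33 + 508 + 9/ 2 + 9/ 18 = 546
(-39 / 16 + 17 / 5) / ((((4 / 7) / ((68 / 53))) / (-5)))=-9163 / 848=-10.81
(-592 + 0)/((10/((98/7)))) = -4144/5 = -828.80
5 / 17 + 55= 940 / 17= 55.29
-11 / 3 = -3.67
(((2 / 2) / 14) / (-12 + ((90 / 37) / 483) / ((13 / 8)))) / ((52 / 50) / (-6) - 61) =7475 / 76801632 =0.00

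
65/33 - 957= -31516/33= -955.03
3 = 3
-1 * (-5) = 5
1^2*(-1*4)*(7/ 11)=-28/ 11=-2.55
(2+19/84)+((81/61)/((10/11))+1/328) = 3.69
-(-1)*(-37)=-37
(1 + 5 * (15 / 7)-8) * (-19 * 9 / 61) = -4446 / 427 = -10.41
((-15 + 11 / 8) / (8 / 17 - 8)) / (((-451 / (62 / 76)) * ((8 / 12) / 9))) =-1550961 / 35098624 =-0.04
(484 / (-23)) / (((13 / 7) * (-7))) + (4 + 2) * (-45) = -80246 / 299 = -268.38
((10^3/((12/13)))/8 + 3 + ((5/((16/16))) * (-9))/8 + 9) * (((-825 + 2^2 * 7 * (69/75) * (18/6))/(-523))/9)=7068031/313800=22.52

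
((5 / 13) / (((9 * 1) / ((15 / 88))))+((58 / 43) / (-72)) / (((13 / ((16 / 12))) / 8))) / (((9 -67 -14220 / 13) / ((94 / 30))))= 504827 / 22947954480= 0.00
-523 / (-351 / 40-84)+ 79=314089 / 3711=84.64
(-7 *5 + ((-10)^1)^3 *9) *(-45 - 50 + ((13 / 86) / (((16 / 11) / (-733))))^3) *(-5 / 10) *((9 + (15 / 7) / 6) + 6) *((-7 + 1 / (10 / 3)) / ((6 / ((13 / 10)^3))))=102130420132636837855849 / 1357171916800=75252382449.41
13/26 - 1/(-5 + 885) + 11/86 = 23717/37840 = 0.63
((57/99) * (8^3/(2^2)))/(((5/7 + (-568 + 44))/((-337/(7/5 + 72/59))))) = 1692440960/93439467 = 18.11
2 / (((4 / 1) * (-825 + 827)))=1 / 4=0.25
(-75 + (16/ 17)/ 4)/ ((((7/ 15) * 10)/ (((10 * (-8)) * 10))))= 1525200/ 119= 12816.81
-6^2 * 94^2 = -318096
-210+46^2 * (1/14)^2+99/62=-600331/3038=-197.61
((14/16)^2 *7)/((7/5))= 245/64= 3.83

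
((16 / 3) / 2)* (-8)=-64 / 3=-21.33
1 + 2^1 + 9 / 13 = 48 / 13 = 3.69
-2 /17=-0.12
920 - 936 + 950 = 934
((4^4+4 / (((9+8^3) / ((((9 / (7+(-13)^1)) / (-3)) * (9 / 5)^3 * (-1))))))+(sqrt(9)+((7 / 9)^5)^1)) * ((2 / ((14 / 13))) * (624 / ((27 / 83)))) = 223760968251357056 / 242270665875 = 923599.10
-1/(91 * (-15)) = 1/1365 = 0.00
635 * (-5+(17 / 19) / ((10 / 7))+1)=-81407 / 38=-2142.29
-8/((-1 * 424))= 0.02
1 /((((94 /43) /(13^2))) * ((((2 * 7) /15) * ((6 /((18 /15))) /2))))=21801 /658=33.13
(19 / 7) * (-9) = -171 / 7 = -24.43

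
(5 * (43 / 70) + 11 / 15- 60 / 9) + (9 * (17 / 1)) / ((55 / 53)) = 333967 / 2310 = 144.57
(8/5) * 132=1056/5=211.20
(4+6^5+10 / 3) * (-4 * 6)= -186800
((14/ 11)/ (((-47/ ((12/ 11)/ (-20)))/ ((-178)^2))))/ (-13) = -1330728/ 369655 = -3.60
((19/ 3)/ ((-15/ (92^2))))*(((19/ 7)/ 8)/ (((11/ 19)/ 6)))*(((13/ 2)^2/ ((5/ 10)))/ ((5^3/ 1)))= -1226402918/ 144375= -8494.57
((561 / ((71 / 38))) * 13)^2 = 76803253956 / 5041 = 15235717.90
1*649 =649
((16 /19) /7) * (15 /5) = 48 /133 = 0.36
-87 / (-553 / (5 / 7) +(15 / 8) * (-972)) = 870 / 25967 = 0.03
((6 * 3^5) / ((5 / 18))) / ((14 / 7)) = 13122 / 5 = 2624.40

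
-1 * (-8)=8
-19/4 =-4.75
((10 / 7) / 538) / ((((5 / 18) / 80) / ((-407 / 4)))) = -146520 / 1883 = -77.81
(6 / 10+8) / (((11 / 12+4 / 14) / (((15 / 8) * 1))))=2709 / 202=13.41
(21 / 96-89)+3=-2745 / 32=-85.78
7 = 7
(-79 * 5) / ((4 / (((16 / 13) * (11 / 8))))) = -4345 / 26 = -167.12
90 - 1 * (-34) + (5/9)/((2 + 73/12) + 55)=281624/2271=124.01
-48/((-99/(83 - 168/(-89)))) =120880/2937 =41.16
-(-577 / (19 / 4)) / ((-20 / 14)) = -8078 / 95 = -85.03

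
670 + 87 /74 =49667 /74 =671.18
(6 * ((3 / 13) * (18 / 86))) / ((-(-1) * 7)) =162 / 3913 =0.04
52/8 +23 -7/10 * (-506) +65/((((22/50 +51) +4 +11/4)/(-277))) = 4322503/58190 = 74.28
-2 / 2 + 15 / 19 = -4 / 19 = -0.21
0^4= 0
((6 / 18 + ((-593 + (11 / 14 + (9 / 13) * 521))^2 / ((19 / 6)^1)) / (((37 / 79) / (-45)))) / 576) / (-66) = 56807967331069 / 1327870672128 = 42.78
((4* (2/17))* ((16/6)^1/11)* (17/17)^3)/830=32/232815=0.00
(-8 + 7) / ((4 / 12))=-3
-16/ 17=-0.94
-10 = -10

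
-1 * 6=-6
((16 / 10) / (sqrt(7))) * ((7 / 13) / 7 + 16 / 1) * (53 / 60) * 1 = 22154 * sqrt(7) / 6825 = 8.59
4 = 4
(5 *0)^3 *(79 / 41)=0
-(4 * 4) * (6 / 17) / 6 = -16 / 17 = -0.94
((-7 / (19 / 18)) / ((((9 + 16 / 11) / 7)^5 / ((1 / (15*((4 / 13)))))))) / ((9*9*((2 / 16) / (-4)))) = 3941077732592 / 51591311859375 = 0.08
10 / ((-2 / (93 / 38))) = -465 / 38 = -12.24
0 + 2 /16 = 1 /8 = 0.12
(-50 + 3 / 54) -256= -5507 / 18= -305.94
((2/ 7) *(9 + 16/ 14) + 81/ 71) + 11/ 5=108524/ 17395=6.24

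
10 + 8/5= 58/5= 11.60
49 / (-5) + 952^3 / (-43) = -4314009147 / 215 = -20065158.82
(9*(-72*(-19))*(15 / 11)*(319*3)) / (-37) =-16067160 / 37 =-434247.57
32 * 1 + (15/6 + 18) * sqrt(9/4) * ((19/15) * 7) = 6093/20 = 304.65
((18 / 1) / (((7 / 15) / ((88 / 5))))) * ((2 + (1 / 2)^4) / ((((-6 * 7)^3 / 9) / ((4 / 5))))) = -0.14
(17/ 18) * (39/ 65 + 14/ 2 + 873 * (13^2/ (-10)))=-2506837/ 180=-13926.87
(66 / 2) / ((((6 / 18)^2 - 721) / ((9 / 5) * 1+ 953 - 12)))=-43.16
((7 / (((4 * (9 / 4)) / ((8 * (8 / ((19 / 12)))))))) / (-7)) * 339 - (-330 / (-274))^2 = -543466907 / 356611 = -1523.98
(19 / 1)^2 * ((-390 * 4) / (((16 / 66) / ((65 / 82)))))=-1841430.18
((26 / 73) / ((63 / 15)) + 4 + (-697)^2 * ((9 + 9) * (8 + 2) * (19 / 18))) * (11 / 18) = 778258765306 / 13797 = 56407825.27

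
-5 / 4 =-1.25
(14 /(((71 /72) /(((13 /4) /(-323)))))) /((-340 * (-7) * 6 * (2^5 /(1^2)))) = -0.00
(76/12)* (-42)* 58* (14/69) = -3130.32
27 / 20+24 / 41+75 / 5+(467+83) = 464887 / 820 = 566.94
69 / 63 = 23 / 21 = 1.10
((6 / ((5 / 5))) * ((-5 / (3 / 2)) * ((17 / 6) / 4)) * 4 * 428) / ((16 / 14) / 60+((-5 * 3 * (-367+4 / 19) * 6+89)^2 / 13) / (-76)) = 69868517600 / 3194556031213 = 0.02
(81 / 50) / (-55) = -81 / 2750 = -0.03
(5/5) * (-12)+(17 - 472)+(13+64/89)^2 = -2208266/7921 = -278.79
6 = 6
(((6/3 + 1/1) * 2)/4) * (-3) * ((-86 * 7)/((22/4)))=5418/11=492.55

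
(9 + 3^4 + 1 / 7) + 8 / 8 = 91.14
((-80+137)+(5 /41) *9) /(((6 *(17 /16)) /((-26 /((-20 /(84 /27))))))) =1156064 /31365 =36.86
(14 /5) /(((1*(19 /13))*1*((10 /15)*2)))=1.44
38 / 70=19 / 35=0.54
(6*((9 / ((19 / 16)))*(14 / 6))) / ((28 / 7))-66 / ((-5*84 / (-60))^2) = 23442 / 931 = 25.18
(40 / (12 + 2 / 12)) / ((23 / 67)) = 16080 / 1679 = 9.58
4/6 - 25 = -73/3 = -24.33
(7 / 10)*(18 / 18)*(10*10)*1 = 70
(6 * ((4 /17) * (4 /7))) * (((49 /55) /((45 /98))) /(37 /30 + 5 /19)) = 834176 /797555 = 1.05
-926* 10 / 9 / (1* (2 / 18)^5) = -60754860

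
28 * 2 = 56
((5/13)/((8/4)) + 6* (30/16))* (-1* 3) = -1785/52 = -34.33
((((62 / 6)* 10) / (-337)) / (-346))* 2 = 310 / 174903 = 0.00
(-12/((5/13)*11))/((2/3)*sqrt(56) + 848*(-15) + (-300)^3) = 117*sqrt(14)/22574692855637230 + 33862374/322495612223389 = 0.00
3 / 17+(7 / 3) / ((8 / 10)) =631 / 204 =3.09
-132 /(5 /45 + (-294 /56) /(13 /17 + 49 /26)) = 70.57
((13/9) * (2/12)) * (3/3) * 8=52/27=1.93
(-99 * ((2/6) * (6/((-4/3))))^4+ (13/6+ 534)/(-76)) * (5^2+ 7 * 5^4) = -127467175/57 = -2236266.23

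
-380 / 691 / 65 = -76 / 8983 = -0.01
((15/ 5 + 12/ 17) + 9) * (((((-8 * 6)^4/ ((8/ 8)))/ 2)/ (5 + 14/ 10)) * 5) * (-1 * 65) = -29113344000/ 17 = -1712549647.06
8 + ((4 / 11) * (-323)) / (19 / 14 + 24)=13152 / 3905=3.37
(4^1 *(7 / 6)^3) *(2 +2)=686 / 27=25.41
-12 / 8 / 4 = -3 / 8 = -0.38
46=46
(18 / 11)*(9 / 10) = 81 / 55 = 1.47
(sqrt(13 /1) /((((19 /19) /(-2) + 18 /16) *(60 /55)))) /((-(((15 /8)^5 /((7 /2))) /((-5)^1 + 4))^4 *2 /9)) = -1903113116135714717696 *sqrt(13) /554209455013275146484375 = -0.01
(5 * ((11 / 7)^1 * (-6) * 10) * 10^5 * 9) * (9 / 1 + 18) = -11455714285.71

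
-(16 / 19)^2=-256 / 361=-0.71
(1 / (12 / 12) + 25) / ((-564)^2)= 13 / 159048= 0.00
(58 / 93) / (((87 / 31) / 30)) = 20 / 3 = 6.67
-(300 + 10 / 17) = -5110 / 17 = -300.59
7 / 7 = 1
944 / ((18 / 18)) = 944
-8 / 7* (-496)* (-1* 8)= -31744 / 7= -4534.86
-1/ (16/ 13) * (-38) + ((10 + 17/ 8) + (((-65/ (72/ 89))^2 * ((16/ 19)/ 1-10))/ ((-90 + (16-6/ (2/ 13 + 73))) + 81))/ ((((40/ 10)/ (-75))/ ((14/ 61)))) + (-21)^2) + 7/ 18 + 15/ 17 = 54550068905911/ 1464011712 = 37260.68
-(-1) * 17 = 17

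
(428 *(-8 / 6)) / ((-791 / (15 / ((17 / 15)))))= 128400 / 13447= 9.55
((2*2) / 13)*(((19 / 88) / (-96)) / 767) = -19 / 21058752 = -0.00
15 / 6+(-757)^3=-867596181 / 2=-433798090.50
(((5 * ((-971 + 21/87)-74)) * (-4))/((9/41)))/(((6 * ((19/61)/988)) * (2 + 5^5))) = 39403154960/2448441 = 16093.16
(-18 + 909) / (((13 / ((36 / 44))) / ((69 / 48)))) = 16767 / 208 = 80.61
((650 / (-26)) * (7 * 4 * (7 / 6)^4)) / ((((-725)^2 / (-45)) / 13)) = 218491 / 151380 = 1.44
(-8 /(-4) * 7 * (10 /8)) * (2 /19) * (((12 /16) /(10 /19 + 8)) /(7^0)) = 35 /216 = 0.16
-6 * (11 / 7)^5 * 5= -4831530 / 16807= -287.47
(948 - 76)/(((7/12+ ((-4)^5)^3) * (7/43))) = -4128/827470763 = -0.00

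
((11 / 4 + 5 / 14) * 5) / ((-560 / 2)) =-87 / 1568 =-0.06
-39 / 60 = -13 / 20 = -0.65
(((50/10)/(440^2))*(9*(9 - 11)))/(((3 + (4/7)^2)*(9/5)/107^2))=-561001/631136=-0.89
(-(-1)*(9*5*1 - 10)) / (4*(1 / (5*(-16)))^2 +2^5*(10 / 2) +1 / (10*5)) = 56000 / 256033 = 0.22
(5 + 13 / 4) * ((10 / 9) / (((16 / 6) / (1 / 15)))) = 11 / 48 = 0.23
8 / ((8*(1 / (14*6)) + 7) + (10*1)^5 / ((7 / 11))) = 168 / 3300149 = 0.00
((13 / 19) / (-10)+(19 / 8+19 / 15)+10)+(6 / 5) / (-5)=151999 / 11400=13.33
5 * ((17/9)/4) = 85/36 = 2.36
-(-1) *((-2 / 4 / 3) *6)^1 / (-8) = 1 / 8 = 0.12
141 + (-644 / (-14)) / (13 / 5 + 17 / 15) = 4293 / 28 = 153.32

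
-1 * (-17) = 17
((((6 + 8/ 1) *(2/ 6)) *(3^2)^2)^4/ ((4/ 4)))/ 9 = 2268426384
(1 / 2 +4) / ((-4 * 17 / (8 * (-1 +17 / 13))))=-36 / 221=-0.16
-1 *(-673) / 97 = 673 / 97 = 6.94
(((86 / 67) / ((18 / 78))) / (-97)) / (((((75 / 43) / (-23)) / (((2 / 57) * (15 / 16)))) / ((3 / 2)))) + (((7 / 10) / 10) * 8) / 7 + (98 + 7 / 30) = 2428887161 / 24696200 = 98.35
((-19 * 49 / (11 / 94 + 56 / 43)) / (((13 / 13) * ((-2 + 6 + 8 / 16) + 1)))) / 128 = -1881551 / 2019424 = -0.93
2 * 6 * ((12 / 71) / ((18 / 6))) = 48 / 71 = 0.68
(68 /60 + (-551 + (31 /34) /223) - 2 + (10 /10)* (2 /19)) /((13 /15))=-1192275829 /1872754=-636.64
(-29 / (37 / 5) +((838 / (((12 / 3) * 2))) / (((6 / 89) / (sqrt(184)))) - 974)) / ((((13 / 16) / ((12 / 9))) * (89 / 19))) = -14666176 / 42809 +127376 * sqrt(46) / 117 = 7041.22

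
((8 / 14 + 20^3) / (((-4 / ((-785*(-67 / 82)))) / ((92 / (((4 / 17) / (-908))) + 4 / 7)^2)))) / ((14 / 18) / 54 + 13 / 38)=-5249564692967786076465840 / 11573849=-453571209799590963.77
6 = 6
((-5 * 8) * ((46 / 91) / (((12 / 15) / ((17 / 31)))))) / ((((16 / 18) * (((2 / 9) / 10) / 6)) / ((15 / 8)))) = -178149375 / 22568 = -7893.89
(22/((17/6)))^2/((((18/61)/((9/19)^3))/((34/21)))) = 28697328/816221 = 35.16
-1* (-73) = 73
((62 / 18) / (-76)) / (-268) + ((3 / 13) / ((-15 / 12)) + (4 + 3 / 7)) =353989577 / 83406960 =4.24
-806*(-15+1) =11284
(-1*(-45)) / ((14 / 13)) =585 / 14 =41.79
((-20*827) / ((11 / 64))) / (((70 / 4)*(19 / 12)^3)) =-1385.38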